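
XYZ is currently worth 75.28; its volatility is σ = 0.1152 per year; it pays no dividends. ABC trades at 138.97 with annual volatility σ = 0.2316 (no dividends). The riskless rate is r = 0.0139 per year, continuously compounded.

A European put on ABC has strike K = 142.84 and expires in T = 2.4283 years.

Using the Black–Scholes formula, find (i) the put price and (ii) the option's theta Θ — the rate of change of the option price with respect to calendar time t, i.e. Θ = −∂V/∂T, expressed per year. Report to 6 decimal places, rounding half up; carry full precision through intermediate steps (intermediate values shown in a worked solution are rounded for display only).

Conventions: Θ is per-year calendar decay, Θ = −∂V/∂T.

price = 19.405916
Θ = -2.955961

σ√T = 0.2316·√2.4283 = 0.360902
d₁ = (ln(S/K) + (r+σ²/2)T) / (σ√T) = (ln(138.97/142.84) + (0.0139+0.2316²/2)·2.4283) / 0.360902 = (-0.027467 + 0.098879) / 0.360902 = 0.197870
d₂ = d₁ − σ√T = 0.197870 − 0.360902 = -0.163033
e^{−rT} = 0.966810
N(−d₁) = 0.421574,  N(−d₂) = 0.564754
Put price V = K·e^{−rT}·N(−d₂) − S·N(−d₁) = 77.991994 − 58.586078 = 19.405916
φ(d₁) = (1/√(2π))·e^{−d₁²/2} = 0.391208
Θ = −S·φ(d₁)·σ/(2√T) + r·K·e^{−rT}·N(−d₂) = −4.040050 + 1.084089 = -2.955961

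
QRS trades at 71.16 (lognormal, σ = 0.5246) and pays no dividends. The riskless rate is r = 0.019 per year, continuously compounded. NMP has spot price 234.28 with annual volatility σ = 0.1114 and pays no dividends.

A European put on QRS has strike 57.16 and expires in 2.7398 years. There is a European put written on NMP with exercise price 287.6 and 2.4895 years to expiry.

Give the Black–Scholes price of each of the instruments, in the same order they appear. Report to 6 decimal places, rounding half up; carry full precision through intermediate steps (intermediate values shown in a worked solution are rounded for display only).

[QRS put K=57.16]
σ√T = 0.5246·√2.7398 = 0.868336
d₁ = (ln(S/K) + (r+σ²/2)T) / (σ√T) = (ln(71.16/57.16) + (0.019+0.5246²/2)·2.7398) / 0.868336 = (0.219077 + 0.429060) / 0.868336 = 0.746412
d₂ = d₁ − σ√T = 0.746412 − 0.868336 = -0.121924
e^{−rT} = 0.949276
N(−d₁) = 0.227709,  N(−d₂) = 0.548520
price = K·e^{−rT}·N(−d₂) − S·N(−d₁) = 29.763036 − 16.203793 = 13.559243
[NMP put K=287.6]
σ√T = 0.1114·√2.4895 = 0.175769
d₁ = (ln(S/K) + (r+σ²/2)T) / (σ√T) = (ln(234.28/287.6) + (0.019+0.1114²/2)·2.4895) / 0.175769 = (-0.205054 + 0.062748) / 0.175769 = -0.809620
d₂ = d₁ − σ√T = -0.809620 − 0.175769 = -0.985389
e^{−rT} = 0.953801
N(−d₁) = 0.790921,  N(−d₂) = 0.837784
price = K·e^{−rT}·N(−d₂) − S·N(−d₁) = 229.814983 − 185.296933 = 44.518050

price(QRS put K=57.16) = 13.559243
price(NMP put K=287.6) = 44.518050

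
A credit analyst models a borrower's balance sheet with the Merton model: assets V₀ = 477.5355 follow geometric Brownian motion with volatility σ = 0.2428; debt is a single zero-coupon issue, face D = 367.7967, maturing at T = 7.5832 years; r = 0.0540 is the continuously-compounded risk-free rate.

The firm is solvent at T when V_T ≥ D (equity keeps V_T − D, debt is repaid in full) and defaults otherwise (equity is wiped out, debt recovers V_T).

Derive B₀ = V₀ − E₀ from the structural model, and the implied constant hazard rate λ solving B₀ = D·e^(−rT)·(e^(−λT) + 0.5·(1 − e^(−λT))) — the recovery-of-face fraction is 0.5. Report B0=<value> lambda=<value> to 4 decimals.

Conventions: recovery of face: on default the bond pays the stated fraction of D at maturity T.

B0=225.9547 lambda=0.0214

Apply the equity-as-call identities (strike 367.7967, horizon 7.5832 years):
d₁ = [ln(V₀/D) + (r + σ²/2)T] / (σ√T)
   = [ln(477.5355/367.7967) + (0.0540 + 0.5·0.2428²)·7.5832] / (0.2428·√7.5832)
   = [0.261108 + 0.633015] / 0.668613 = 1.337280
d₂ = d₁ − σ√T = 1.337280 − 0.668613 = 0.668666
N(d₁) = 0.909434,  N(d₂) = 0.748146,  e^(−rT) = 0.663987
E₀ = V₀·N(d₁) − D·e^(−rT)·N(d₂)
   = 477.5355·0.909434 − 367.7967·0.663987·0.748146 = 251.580818
B₀ = V₀ − E₀ = 477.5355 − 251.580818 = 225.954682
e^(−λT) = (B₀·e^(rT)/D − 0.5)/(1 − 0.5) = (225.9547·1.506054/367.7967 − 0.5)/0.5 = 0.85047836
λ = −ln(0.85047836)/7.5832 = 0.021357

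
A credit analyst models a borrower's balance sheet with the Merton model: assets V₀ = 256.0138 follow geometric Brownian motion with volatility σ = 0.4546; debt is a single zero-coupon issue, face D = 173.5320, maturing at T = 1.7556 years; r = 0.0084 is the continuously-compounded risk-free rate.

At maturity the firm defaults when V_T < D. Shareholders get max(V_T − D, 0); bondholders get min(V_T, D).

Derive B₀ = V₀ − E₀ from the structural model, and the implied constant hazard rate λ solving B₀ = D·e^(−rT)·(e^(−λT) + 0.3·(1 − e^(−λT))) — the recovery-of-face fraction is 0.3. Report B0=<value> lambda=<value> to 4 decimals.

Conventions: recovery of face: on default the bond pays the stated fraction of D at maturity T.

B0=152.5265 lambda=0.0954

Equity is a call on the firm's assets struck at D = 173.5320:
d₁ = [ln(V₀/D) + (r + σ²/2)T] / (σ√T)
   = [ln(256.0138/173.5320) + (0.0084 + 0.5·0.4546²)·1.7556] / (0.4546·√1.7556)
   = [0.388869 + 0.196154] / 0.602341 = 0.971250
d₂ = d₁ − σ√T = 0.971250 − 0.602341 = 0.368909
N(d₁) = 0.834288,  N(d₂) = 0.643902,  e^(−rT) = 0.985361
E₀ = V₀·N(d₁) − D·e^(−rT)·N(d₂)
   = 256.0138·0.834288 − 173.5320·0.985361·0.643902 = 103.487317
B₀ = V₀ − E₀ = 256.0138 − 103.487317 = 152.526483
e^(−λT) = (B₀·e^(rT)/D − 0.3)/(1 − 0.3) = (152.5265·1.014856/173.5320 − 0.3)/0.7 = 0.84573024
λ = −ln(0.84573024)/1.7556 = 0.095440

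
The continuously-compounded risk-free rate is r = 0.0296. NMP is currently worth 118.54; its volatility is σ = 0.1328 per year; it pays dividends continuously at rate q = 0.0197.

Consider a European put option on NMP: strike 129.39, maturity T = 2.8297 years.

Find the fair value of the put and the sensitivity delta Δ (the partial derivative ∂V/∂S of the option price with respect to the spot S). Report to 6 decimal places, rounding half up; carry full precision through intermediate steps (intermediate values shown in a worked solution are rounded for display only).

σ√T = 0.1328·√2.8297 = 0.223392
d₁ = (ln(S/K) + (r−q+σ²/2)T) / (σ√T) = (ln(118.54/129.39) + (0.0296−0.0197+0.1328²/2)·2.8297) / 0.223392 = (-0.087581 + 0.052966) / 0.223392 = -0.154950
d₂ = d₁ − σ√T = -0.154950 − 0.223392 = -0.378342
e^{−rT} = 0.919653
e^{−qT} = 0.945780
N(−d₁) = 0.561569,  N(−d₂) = 0.647412
Put price V = K·e^{−rT}·N(−d₂) − S·e^{−qT}·N(−d₁) = 77.038022 − 62.959116 = 14.078907
Δ = −e^{−qT}·N(−d₁) = -0.531121

price = 14.078907
Δ = -0.531121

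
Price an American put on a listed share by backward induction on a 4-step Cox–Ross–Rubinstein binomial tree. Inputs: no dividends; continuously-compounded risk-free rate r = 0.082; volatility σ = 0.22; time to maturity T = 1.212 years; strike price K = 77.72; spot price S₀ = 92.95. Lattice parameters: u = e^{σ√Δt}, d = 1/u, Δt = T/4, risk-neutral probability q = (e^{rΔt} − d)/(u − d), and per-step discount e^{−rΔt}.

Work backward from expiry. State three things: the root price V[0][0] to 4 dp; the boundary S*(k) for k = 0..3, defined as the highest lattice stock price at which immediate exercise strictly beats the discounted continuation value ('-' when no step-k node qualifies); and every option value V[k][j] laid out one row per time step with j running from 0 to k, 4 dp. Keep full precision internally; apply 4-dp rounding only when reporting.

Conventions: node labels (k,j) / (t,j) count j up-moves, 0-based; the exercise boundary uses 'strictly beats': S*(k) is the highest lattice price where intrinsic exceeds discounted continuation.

price = 1.5191
boundary = - - - 64.6354
tree:
1.5191
3.1889 0.3433
6.5540 0.8250 0.0000
13.0846 1.9824 0.0000 0.0000
20.4566 4.7636 0.0000 0.0000 0.0000

params: Δt=0.30300 u=1.12874 d=0.88595 q=0.57338 e^(-rΔt)=0.97546
t_4 payoffs: 20.4566 4.7636 0.0000 0.0000 0.0000
t_3: node(3,0) S=64.6354 payoff=13.0846 vs cont=11.1774 → 13.0846 [stop]  node(3,1) S=82.3486 payoff=0.0000 vs cont=1.9824 → 1.9824 [wait]  node(3,2) S=104.9162 payoff=0.0000 vs cont=0.0000 → 0.0000 [wait]  node(3,3) S=133.6683 payoff=0.0000 vs cont=0.0000 → 0.0000 [wait]  ⇒ S*(3)=64.6354
t_2: node(2,0) S=72.9564 payoff=4.7636 vs cont=6.5540 → 6.5540 [wait]  node(2,1) S=92.9500 payoff=0.0000 vs cont=0.8250 → 0.8250 [wait]  node(2,2) S=118.4228 payoff=0.0000 vs cont=0.0000 → 0.0000 [wait]  ⇒ S*(2)=-
t_1: node(1,0) S=82.3486 payoff=0.0000 vs cont=3.1889 → 3.1889 [wait]  node(1,1) S=104.9162 payoff=0.0000 vs cont=0.3433 → 0.3433 [wait]  ⇒ S*(1)=-
t_0: node(0,0) S=92.9500 payoff=0.0000 vs cont=1.5191 → 1.5191 [wait]  ⇒ S*(0)=-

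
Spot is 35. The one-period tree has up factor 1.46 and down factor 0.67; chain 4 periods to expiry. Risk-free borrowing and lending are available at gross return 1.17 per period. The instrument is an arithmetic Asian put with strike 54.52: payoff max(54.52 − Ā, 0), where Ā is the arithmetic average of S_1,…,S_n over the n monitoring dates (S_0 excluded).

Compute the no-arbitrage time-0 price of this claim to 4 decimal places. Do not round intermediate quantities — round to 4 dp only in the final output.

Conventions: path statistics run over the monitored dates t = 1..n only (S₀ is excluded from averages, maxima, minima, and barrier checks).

Under the martingale measure an up-move has probability p* = 0.6329; value the claim as the probability-weighted average of per-path payoffs, discounted 4 periods at R = 1.17.
Enumerate all 2^4 = 16 price paths (U = up ×1.46, D = down ×0.67); each path with k up-moves has probability p*^k·(1−p*)^(4−k).
DDDD: Ā=14.1853, payoff=40.3347, prob=0.018159
UDDD: Ā=30.9112, payoff=23.6088, prob=0.031308
DUDD: Ā=23.9987, payoff=30.5213, prob=0.031308
UUDD: Ā=52.2957, payoff=2.2243, prob=0.053979
DDUD: Ā=19.3673, payoff=35.1527, prob=0.031308
UDUD: Ā=42.2034, payoff=12.3166, prob=0.053979
DUUD: Ā=35.2909, payoff=19.2291, prob=0.053979
UUUD: Ā=76.9026, payoff=0.0000, prob=0.093068
DDDU: Ā=16.2643, payoff=38.2557, prob=0.031308
UDDU: Ā=35.4416, payoff=19.0784, prob=0.053979
DUDU: Ā=28.5291, payoff=25.9909, prob=0.053979
UUDU: Ā=62.1679, payoff=0.0000, prob=0.093068
DDUU: Ā=23.8977, payoff=30.6223, prob=0.053979
UDUU: Ā=52.0757, payoff=2.4443, prob=0.093068
DUUU: Ā=45.1632, payoff=9.3568, prob=0.093068
UUUU: Ā=98.4152, payoff=0.0000, prob=0.160462
Price = Σ prob·payoff / R^4 = 11.732378 / 1.873887 = 6.2610

price = 6.2610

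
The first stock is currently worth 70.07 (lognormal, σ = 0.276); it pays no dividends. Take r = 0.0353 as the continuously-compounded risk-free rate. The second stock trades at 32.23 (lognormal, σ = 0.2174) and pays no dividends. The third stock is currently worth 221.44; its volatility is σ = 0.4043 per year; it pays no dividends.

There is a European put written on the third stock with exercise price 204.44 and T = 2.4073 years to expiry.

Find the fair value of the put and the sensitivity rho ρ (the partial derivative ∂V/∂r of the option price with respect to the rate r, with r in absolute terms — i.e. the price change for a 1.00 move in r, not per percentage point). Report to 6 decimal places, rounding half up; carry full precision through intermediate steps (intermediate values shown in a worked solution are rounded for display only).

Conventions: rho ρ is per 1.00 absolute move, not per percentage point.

price = 35.219007
ρ = -235.192096

σ√T = 0.4043·√2.4073 = 0.627291
d₁ = (ln(S/K) + (r+σ²/2)T) / (σ√T) = (ln(221.44/204.44) + (0.0353+0.4043²/2)·2.4073) / 0.627291 = (0.079877 + 0.281725) / 0.627291 = 0.576450
d₂ = d₁ − σ√T = 0.576450 − 0.627291 = -0.050841
e^{−rT} = 0.918533
N(−d₁) = 0.282156,  N(−d₂) = 0.520274
Put price V = K·e^{−rT}·N(−d₂) − S·N(−d₁) = 97.699537 − 62.480530 = 35.219007
ρ = −K·T·e^{−rT}·N(−d₂) = -235.192096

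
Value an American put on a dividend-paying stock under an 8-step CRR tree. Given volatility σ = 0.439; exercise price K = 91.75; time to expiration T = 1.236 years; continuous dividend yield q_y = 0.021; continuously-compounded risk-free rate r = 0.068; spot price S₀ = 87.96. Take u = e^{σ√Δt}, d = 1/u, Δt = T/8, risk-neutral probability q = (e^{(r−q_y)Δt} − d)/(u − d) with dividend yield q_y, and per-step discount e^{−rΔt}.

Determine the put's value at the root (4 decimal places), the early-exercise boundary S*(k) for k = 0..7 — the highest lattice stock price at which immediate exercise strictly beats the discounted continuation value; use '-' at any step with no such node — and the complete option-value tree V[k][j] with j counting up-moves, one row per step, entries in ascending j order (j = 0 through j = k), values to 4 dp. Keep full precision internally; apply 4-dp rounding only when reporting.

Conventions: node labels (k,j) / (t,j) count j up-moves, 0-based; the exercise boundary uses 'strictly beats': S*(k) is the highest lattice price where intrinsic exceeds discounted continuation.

price = 16.6168
boundary = - - - 52.4162 44.1088 52.4162 62.2882 74.0194
tree:
16.6168
22.8605 10.1649
30.5046 15.0174 5.0900
39.3338 21.5359 8.2301 1.7730
47.6412 29.7729 13.0159 3.1852 0.2699
54.6319 39.3338 19.9890 5.6879 0.5224 0.0000
60.5147 47.6412 29.4618 10.0850 1.0113 0.0000 0.0000
65.4651 54.6319 39.3338 17.7306 1.9578 0.0000 0.0000 0.0000
69.6310 60.5147 47.6412 29.4618 3.7900 0.0000 0.0000 0.0000 0.0000

Δt=0.15450, u=1.18834, d=0.84151, q=0.47798, disc=e^(-rΔt)=0.98955
k=8 terminal: V=max(K-S,0) → 69.6310 60.5147 47.6412 29.4618 3.7900 0.0000 0.0000 0.0000 0.0000
k=7: j=0 S=26.2849 intr=65.4651 cont=64.5914 V=65.4651[EX]; j=1 S=37.1181 intr=54.6319 cont=53.7933 V=54.6319[EX]; j=2 S=52.4162 intr=39.3338 cont=38.5447 V=39.3338[EX]; j=3 S=74.0194 intr=17.7306 cont=17.0115 V=17.7306[EX]; j=4 S=104.5262 intr=0.0000 cont=1.9578 V=1.9578[hold]; j=5 S=147.6063 intr=0.0000 cont=0.0000 V=0.0000[hold]; j=6 S=208.4417 intr=0.0000 cont=0.0000 V=0.0000[hold]; j=7 S=294.3503 intr=0.0000 cont=0.0000 V=0.0000[hold]  S*(7)=74.0194
k=6: j=0 S=31.2353 intr=60.5147 cont=59.6570 V=60.5147[EX]; j=1 S=44.1088 intr=47.6412 cont=46.8252 V=47.6412[EX]; j=2 S=62.2882 intr=29.4618 cont=28.7047 V=29.4618[EX]; j=3 S=87.9600 intr=3.7900 cont=10.0850 V=10.0850[hold]; j=4 S=124.2124 intr=0.0000 cont=1.0113 V=1.0113[hold]; j=5 S=175.4061 intr=0.0000 cont=0.0000 V=0.0000[hold]; j=6 S=247.6992 intr=0.0000 cont=0.0000 V=0.0000[hold]  S*(6)=62.2882
k=5: j=0 S=37.1181 intr=54.6319 cont=53.7933 V=54.6319[EX]; j=1 S=52.4162 intr=39.3338 cont=38.5447 V=39.3338[EX]; j=2 S=74.0194 intr=17.7306 cont=19.9890 V=19.9890[hold]; j=3 S=104.5262 intr=0.0000 cont=5.6879 V=5.6879[hold]; j=4 S=147.6063 intr=0.0000 cont=0.5224 V=0.5224[hold]; j=5 S=208.4417 intr=0.0000 cont=0.0000 V=0.0000[hold]  S*(5)=52.4162
k=4: j=0 S=44.1088 intr=47.6412 cont=46.8252 V=47.6412[EX]; j=1 S=62.2882 intr=29.4618 cont=29.7729 V=29.7729[hold]; j=2 S=87.9600 intr=3.7900 cont=13.0159 V=13.0159[hold]; j=3 S=124.2124 intr=0.0000 cont=3.1852 V=3.1852[hold]; j=4 S=175.4061 intr=0.0000 cont=0.2699 V=0.2699[hold]  S*(4)=44.1088
k=3: j=0 S=52.4162 intr=39.3338 cont=38.6918 V=39.3338[EX]; j=1 S=74.0194 intr=17.7306 cont=21.5359 V=21.5359[hold]; j=2 S=104.5262 intr=0.0000 cont=8.2301 V=8.2301[hold]; j=3 S=147.6063 intr=0.0000 cont=1.7730 V=1.7730[hold]  S*(3)=52.4162
k=2: j=0 S=62.2882 intr=29.4618 cont=30.5046 V=30.5046[hold]; j=1 S=87.9600 intr=3.7900 cont=15.0174 V=15.0174[hold]; j=2 S=124.2124 intr=0.0000 cont=5.0900 V=5.0900[hold]  S*(2)=-
k=1: j=0 S=74.0194 intr=17.7306 cont=22.8605 V=22.8605[hold]; j=1 S=104.5262 intr=0.0000 cont=10.1649 V=10.1649[hold]  S*(1)=-
k=0: j=0 S=87.9600 intr=3.7900 cont=16.6168 V=16.6168[hold]  S*(0)=-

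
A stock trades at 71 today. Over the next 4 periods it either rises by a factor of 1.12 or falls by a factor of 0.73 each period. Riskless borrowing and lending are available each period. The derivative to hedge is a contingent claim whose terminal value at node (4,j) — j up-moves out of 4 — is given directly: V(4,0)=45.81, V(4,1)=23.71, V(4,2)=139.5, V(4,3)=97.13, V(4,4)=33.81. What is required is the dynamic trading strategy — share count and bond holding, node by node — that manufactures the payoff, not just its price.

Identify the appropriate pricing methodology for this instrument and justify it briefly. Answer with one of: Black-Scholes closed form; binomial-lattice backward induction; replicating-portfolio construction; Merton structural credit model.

framework: replicating-portfolio construction

Key observation: the deliverable is the dynamic trading strategy on the 4-step tree (spot 71, moves 1.12 and 0.73), so the valuation must go through the node-by-node replicating-portfolio solve.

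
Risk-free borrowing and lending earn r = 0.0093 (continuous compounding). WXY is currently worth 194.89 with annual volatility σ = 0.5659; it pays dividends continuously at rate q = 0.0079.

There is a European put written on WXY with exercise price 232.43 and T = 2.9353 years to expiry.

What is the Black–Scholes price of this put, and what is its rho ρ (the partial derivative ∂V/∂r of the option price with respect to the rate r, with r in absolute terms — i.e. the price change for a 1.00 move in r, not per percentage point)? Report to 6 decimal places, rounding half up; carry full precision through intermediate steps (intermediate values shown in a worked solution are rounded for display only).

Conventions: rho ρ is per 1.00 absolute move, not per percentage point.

price = 96.515388
ρ = -495.310294

σ√T = 0.5659·√2.9353 = 0.969540
d₁ = (ln(S/K) + (r−q+σ²/2)T) / (σ√T) = (ln(194.89/232.43) + (0.0093−0.0079+0.5659²/2)·2.9353) / 0.969540 = (-0.176154 + 0.474114) / 0.969540 = 0.307321
d₂ = d₁ − σ√T = 0.307321 − 0.969540 = -0.662220
e^{−rT} = 0.973071
e^{−qT} = 0.977078
N(−d₁) = 0.379300,  N(−d₂) = 0.746085
Put price V = K·e^{−rT}·N(−d₂) − S·e^{−qT}·N(−d₁) = 168.742648 − 72.227259 = 96.515388
ρ = −K·T·e^{−rT}·N(−d₂) = -495.310294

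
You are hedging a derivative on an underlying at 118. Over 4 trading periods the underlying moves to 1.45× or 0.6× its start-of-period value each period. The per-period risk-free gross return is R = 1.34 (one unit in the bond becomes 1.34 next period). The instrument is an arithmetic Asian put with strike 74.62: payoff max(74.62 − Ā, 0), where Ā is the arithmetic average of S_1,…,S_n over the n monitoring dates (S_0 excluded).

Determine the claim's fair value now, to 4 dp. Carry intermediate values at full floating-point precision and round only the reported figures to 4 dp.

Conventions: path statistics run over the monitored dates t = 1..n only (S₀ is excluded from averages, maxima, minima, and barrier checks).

price = 0.0714

Set p* = 0.8706 (from d < R < u); the path-dependent value is the discounted p*-expectation over all price paths.
Enumerate all 2^4 = 16 price paths (U = up ×1.45, D = down ×0.6); each path with k up-moves has probability p*^k·(1−p*)^(4−k).
DDDD: Ā=38.5152, payoff=36.1048, prob=0.000280
UDDD: Ā=93.0784, payoff=0.0000, prob=0.001887
DUDD: Ā=68.0034, payoff=6.6166, prob=0.001887
UUDD: Ā=164.3416, payoff=0.0000, prob=0.012693
DDUD: Ā=52.9584, payoff=21.6616, prob=0.001887
UDUD: Ā=127.9828, payoff=0.0000, prob=0.012693
DUUD: Ā=102.9078, payoff=0.0000, prob=0.012693
UUUD: Ā=248.6938, payoff=0.0000, prob=0.085391
DDDU: Ā=43.9314, payoff=30.6886, prob=0.001887
UDDU: Ā=106.1676, payoff=0.0000, prob=0.012693
DUDU: Ā=81.0926, payoff=0.0000, prob=0.012693
UUDU: Ā=195.9737, payoff=0.0000, prob=0.085391
DDUU: Ā=66.0476, payoff=8.5724, prob=0.012693
UDUU: Ā=159.6149, payoff=0.0000, prob=0.085391
DUUU: Ā=134.5399, payoff=0.0000, prob=0.085391
UUUU: Ā=325.1381, payoff=0.0000, prob=0.574449
Price = Σ prob·payoff / R^4 = 0.230199 / 3.224179 = 0.0714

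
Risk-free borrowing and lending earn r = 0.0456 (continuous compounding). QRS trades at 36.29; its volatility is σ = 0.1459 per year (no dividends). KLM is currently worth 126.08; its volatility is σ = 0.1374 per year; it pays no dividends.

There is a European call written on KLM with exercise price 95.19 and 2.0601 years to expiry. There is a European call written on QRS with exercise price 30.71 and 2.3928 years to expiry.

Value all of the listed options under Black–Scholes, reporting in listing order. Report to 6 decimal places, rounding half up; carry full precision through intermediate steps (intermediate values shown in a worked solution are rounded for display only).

price(KLM call K=95.19) = 39.651204
price(QRS call K=30.71) = 9.134400

[KLM call K=95.19]
σ√T = 0.1374·√2.0601 = 0.197211
d₁ = (ln(S/K) + (r+σ²/2)T) / (σ√T) = (ln(126.08/95.19) + (0.0456+0.1374²/2)·2.0601) / 0.197211 = (0.281042 + 0.113387) / 0.197211 = 2.000033
d₂ = d₁ − σ√T = 2.000033 − 0.197211 = 1.802823
e^{−rT} = 0.910337
N(d₁) = 0.977252,  N(d₂) = 0.964292
price = S·N(d₁) − K·e^{−rT}·N(d₂) = 123.211891 − 83.560687 = 39.651204
[QRS call K=30.71]
σ√T = 0.1459·√2.3928 = 0.225688
d₁ = (ln(S/K) + (r+σ²/2)T) / (σ√T) = (ln(36.29/30.71) + (0.0456+0.1459²/2)·2.3928) / 0.225688 = (0.166954 + 0.134579) / 0.225688 = 1.336062
d₂ = d₁ − σ√T = 1.336062 − 0.225688 = 1.110374
e^{−rT} = 0.896630
N(d₁) = 0.909235,  N(d₂) = 0.866581
price = S·N(d₁) − K·e^{−rT}·N(d₂) = 32.996154 − 23.861754 = 9.134400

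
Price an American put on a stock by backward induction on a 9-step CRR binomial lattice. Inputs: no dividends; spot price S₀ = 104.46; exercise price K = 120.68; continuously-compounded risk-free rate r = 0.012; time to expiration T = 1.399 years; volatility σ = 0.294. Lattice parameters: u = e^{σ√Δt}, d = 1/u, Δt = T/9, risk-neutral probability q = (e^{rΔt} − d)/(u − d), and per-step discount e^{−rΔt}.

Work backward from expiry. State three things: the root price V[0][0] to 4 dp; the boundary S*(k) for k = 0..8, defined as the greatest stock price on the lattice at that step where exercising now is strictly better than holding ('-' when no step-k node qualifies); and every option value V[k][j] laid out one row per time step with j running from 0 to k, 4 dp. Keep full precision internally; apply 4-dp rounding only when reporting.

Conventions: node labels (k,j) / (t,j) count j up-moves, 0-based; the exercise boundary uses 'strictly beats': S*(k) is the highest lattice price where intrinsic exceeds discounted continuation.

price = 23.8466
boundary = - - - 73.7782 65.7033 73.7782 82.8454 93.0271 104.4600
tree:
23.8466
30.7967 16.3827
38.6109 22.4204 9.8819
46.9018 29.7468 14.5419 4.8535
54.9767 38.0950 20.7857 7.8098 1.6582
62.1678 46.9018 28.6679 12.2965 2.9618 0.2472
68.5718 54.9767 37.8346 18.8128 5.2593 0.4754 0.0000
74.2750 62.1678 46.9018 27.6529 9.2743 0.9143 0.0000 0.0000
79.3539 68.5718 54.9767 37.8346 16.2200 1.7584 0.0000 0.0000 0.0000
83.8770 74.2750 62.1678 46.9018 27.6529 3.3820 0.0000 0.0000 0.0000 0.0000

Δt=0.15544, u=1.12290, d=0.89055, q=0.47909, disc=e^(-rΔt)=0.99814
k=9 terminal: V=max(K-S,0) → 83.8770 74.2750 62.1678 46.9018 27.6529 3.3820 0.0000 0.0000 0.0000 0.0000
k=8: j=0 S=41.3261 intr=79.3539 cont=79.1290 V=79.3539[EX]; j=1 S=52.1082 intr=68.5718 cont=68.3469 V=68.5718[EX]; j=2 S=65.7033 intr=54.9767 cont=54.7518 V=54.9767[EX]; j=3 S=82.8454 intr=37.8346 cont=37.6097 V=37.8346[EX]; j=4 S=104.4600 intr=16.2200 cont=15.9951 V=16.2200[EX]; j=5 S=131.7138 intr=0.0000 cont=1.7584 V=1.7584[hold]; j=6 S=166.0783 intr=0.0000 cont=0.0000 V=0.0000[hold]; j=7 S=209.4085 intr=0.0000 cont=0.0000 V=0.0000[hold]; j=8 S=264.0436 intr=0.0000 cont=0.0000 V=0.0000[hold]  S*(8)=104.4600
k=7: j=0 S=46.4050 intr=74.2750 cont=74.0501 V=74.2750[EX]; j=1 S=58.5122 intr=62.1678 cont=61.9429 V=62.1678[EX]; j=2 S=73.7782 intr=46.9018 cont=46.6769 V=46.9018[EX]; j=3 S=93.0271 intr=27.6529 cont=27.4280 V=27.6529[EX]; j=4 S=117.2980 intr=3.3820 cont=9.2743 V=9.2743[hold]; j=5 S=147.9013 intr=0.0000 cont=0.9143 V=0.9143[hold]; j=6 S=186.4891 intr=0.0000 cont=0.0000 V=0.0000[hold]; j=7 S=235.1445 intr=0.0000 cont=0.0000 V=0.0000[hold]  S*(7)=93.0271
k=6: j=0 S=52.1082 intr=68.5718 cont=68.3469 V=68.5718[EX]; j=1 S=65.7033 intr=54.9767 cont=54.7518 V=54.9767[EX]; j=2 S=82.8454 intr=37.8346 cont=37.6097 V=37.8346[EX]; j=3 S=104.4600 intr=16.2200 cont=18.8128 V=18.8128[hold]; j=4 S=131.7138 intr=0.0000 cont=5.2593 V=5.2593[hold]; j=5 S=166.0783 intr=0.0000 cont=0.4754 V=0.4754[hold]; j=6 S=209.4085 intr=0.0000 cont=0.0000 V=0.0000[hold]  S*(6)=82.8454
k=5: j=0 S=58.5122 intr=62.1678 cont=61.9429 V=62.1678[EX]; j=1 S=73.7782 intr=46.9018 cont=46.6769 V=46.9018[EX]; j=2 S=93.0271 intr=27.6529 cont=28.6679 V=28.6679[hold]; j=3 S=117.2980 intr=3.3820 cont=12.2965 V=12.2965[hold]; j=4 S=147.9013 intr=0.0000 cont=2.9618 V=2.9618[hold]; j=5 S=186.4891 intr=0.0000 cont=0.2472 V=0.2472[hold]  S*(5)=73.7782
k=4: j=0 S=65.7033 intr=54.9767 cont=54.7518 V=54.9767[EX]; j=1 S=82.8454 intr=37.8346 cont=38.0950 V=38.0950[hold]; j=2 S=104.4600 intr=16.2200 cont=20.7857 V=20.7857[hold]; j=3 S=131.7138 intr=0.0000 cont=7.8098 V=7.8098[hold]; j=4 S=166.0783 intr=0.0000 cont=1.6582 V=1.6582[hold]  S*(4)=65.7033
k=3: j=0 S=73.7782 intr=46.9018 cont=46.8015 V=46.9018[EX]; j=1 S=93.0271 intr=27.6529 cont=29.7468 V=29.7468[hold]; j=2 S=117.2980 intr=3.3820 cont=14.5419 V=14.5419[hold]; j=3 S=147.9013 intr=0.0000 cont=4.8535 V=4.8535[hold]  S*(3)=73.7782
k=2: j=0 S=82.8454 intr=37.8346 cont=38.6109 V=38.6109[hold]; j=1 S=104.4600 intr=16.2200 cont=22.4204 V=22.4204[hold]; j=2 S=131.7138 intr=0.0000 cont=9.8819 V=9.8819[hold]  S*(2)=-
k=1: j=0 S=93.0271 intr=27.6529 cont=30.7967 V=30.7967[hold]; j=1 S=117.2980 intr=3.3820 cont=16.3827 V=16.3827[hold]  S*(1)=-
k=0: j=0 S=104.4600 intr=16.2200 cont=23.8466 V=23.8466[hold]  S*(0)=-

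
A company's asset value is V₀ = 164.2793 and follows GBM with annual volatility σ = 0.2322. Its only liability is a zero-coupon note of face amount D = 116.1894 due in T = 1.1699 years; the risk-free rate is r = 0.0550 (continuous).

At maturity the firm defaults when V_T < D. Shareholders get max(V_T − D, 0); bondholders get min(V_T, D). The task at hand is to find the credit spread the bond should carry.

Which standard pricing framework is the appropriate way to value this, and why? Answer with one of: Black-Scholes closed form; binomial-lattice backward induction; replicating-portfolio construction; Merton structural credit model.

Key observation: a levered firm with one bullet debt due at 1.1699 years is the canonical structural-credit setup: equity is a call on the firm's assets struck at the face value.

framework: Merton structural credit model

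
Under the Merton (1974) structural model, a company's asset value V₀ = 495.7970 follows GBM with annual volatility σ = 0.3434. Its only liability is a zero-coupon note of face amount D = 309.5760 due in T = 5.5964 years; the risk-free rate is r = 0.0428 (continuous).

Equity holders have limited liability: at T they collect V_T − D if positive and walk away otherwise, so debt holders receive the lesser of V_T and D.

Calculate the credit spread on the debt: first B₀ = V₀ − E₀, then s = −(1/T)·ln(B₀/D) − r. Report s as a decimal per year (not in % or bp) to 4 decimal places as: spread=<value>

spread=0.0220

Apply the equity-as-call identities (strike 309.5760, horizon 5.5964 years):
d₁ = [ln(V₀/D) + (r + σ²/2)T] / (σ√T)
   = [ln(495.7970/309.5760) + (0.0428 + 0.5·0.3434²)·5.5964] / (0.3434·√5.5964)
   = [0.470963 + 0.569500] / 0.812371 = 1.280772
d₂ = d₁ − σ√T = 1.280772 − 0.812371 = 0.468400
N(d₁) = 0.899863,  N(d₂) = 0.680251,  e^(−rT) = 0.787001
E₀ = V₀·N(d₁) − D·e^(−rT)·N(d₂)
   = 495.7970·0.899863 − 309.5760·0.787001·0.680251 = 280.415429
B₀ = V₀ − E₀ = 495.7970 − 280.415429 = 215.381571
spread = −(1/T)·ln(B₀/D) − r = −(1/5.5964)·ln(215.381571/309.5760) − 0.0428 = 0.02202603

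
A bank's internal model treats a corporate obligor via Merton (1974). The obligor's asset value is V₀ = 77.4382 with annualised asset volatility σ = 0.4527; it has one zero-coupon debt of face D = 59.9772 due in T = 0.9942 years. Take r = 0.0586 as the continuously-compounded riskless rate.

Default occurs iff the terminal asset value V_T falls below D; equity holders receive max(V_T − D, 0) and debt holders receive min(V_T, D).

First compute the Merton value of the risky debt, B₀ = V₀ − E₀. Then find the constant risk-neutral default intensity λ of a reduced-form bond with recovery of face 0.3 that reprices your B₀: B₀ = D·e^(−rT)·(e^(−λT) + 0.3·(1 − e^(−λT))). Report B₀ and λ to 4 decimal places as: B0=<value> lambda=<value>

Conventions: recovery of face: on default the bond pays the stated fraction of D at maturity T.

Equity is a call on the firm's assets struck at D = 59.9772:
d₁ = [ln(V₀/D) + (r + σ²/2)T] / (σ√T)
   = [ln(77.4382/59.9772) + (0.0586 + 0.5·0.4527²)·0.9942] / (0.4527·√0.9942)
   = [0.255516 + 0.160134] / 0.451385 = 0.920832
d₂ = d₁ − σ√T = 0.920832 − 0.451385 = 0.469447
N(d₁) = 0.821431,  N(d₂) = 0.680625,  e^(−rT) = 0.943405
E₀ = V₀·N(d₁) − D·e^(−rT)·N(d₂)
   = 77.4382·0.821431 − 59.9772·0.943405·0.680625 = 25.098500
B₀ = V₀ − E₀ = 77.4382 − 25.098500 = 52.339700
e^(−λT) = (B₀·e^(rT)/D − 0.3)/(1 − 0.3) = (52.3397·1.059991/59.9772 − 0.3)/0.7 = 0.89287345
λ = −ln(0.89287345)/0.9942 = 0.113971

B0=52.3397 lambda=0.1140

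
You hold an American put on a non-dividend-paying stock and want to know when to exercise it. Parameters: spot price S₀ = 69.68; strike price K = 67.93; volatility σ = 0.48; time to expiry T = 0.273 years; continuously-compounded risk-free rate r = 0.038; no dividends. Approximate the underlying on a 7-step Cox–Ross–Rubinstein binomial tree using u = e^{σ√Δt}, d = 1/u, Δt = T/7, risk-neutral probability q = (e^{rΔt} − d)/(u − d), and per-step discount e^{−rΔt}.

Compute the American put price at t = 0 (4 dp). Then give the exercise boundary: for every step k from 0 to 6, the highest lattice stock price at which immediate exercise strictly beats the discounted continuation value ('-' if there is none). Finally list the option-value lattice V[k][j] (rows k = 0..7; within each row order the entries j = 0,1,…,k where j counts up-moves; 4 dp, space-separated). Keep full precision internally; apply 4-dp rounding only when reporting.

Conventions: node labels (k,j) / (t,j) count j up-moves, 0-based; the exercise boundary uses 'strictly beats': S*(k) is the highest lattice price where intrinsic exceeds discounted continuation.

Δt=0.03900, u=1.09943, d=0.90956, q=0.48413, disc=e^(-rΔt)=0.99852
k=7 terminal: V=max(K-S,0) → 32.0433 24.5520 15.4970 4.5517 0.0000 0.0000 0.0000 0.0000
k=6: j=0 S=39.4549 intr=28.4751 cont=28.3745 V=28.4751[EX]; j=1 S=47.6910 intr=20.2390 cont=20.1384 V=20.2390[EX]; j=2 S=57.6464 intr=10.2836 cont=10.1830 V=10.2836[EX]; j=3 S=69.6800 intr=0.0000 cont=2.3446 V=2.3446[hold]; j=4 S=84.2255 intr=0.0000 cont=0.0000 V=0.0000[hold]; j=5 S=101.8074 intr=0.0000 cont=0.0000 V=0.0000[hold]; j=6 S=123.0595 intr=0.0000 cont=0.0000 V=0.0000[hold]  S*(6)=57.6464
k=5: j=0 S=43.3780 intr=24.5520 cont=24.4514 V=24.5520[EX]; j=1 S=52.4330 intr=15.4970 cont=15.3964 V=15.4970[EX]; j=2 S=63.3783 intr=4.5517 cont=6.4305 V=6.4305[hold]; j=3 S=76.6083 intr=0.0000 cont=1.2077 V=1.2077[hold]; j=4 S=92.6001 intr=0.0000 cont=0.0000 V=0.0000[hold]; j=5 S=111.9302 intr=0.0000 cont=0.0000 V=0.0000[hold]  S*(5)=52.4330
k=4: j=0 S=47.6910 intr=20.2390 cont=20.1384 V=20.2390[EX]; j=1 S=57.6464 intr=10.2836 cont=11.0912 V=11.0912[hold]; j=2 S=69.6800 intr=0.0000 cont=3.8962 V=3.8962[hold]; j=3 S=84.2255 intr=0.0000 cont=0.6221 V=0.6221[hold]; j=4 S=101.8074 intr=0.0000 cont=0.0000 V=0.0000[hold]  S*(4)=47.6910
k=3: j=0 S=52.4330 intr=15.4970 cont=15.7868 V=15.7868[hold]; j=1 S=63.3783 intr=4.5517 cont=7.5966 V=7.5966[hold]; j=2 S=76.6083 intr=0.0000 cont=2.3077 V=2.3077[hold]; j=3 S=92.6001 intr=0.0000 cont=0.3205 V=0.3205[hold]  S*(3)=-
k=2: j=0 S=57.6464 intr=10.2836 cont=11.8042 V=11.8042[hold]; j=1 S=69.6800 intr=0.0000 cont=5.0286 V=5.0286[hold]; j=2 S=84.2255 intr=0.0000 cont=1.3436 V=1.3436[hold]  S*(2)=-
k=1: j=0 S=63.3783 intr=4.5517 cont=8.5113 V=8.5113[hold]; j=1 S=76.6083 intr=0.0000 cont=3.2398 V=3.2398[hold]  S*(1)=-
k=0: j=0 S=69.6800 intr=0.0000 cont=5.9504 V=5.9504[hold]  S*(0)=-

price = 5.9504
boundary = - - - - 47.6910 52.4330 57.6464
tree:
5.9504
8.5113 3.2398
11.8042 5.0286 1.3436
15.7868 7.5966 2.3077 0.3205
20.2390 11.0912 3.8962 0.6221 0.0000
24.5520 15.4970 6.4305 1.2077 0.0000 0.0000
28.4751 20.2390 10.2836 2.3446 0.0000 0.0000 0.0000
32.0433 24.5520 15.4970 4.5517 0.0000 0.0000 0.0000 0.0000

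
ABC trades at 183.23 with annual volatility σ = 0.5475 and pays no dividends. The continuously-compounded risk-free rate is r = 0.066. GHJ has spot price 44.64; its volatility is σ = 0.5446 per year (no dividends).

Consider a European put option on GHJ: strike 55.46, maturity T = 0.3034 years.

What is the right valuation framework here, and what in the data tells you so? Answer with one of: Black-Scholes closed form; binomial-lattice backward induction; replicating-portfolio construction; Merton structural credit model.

Key observation: the strike-55.46 put on GHJ is European-exercise on a continuously-modelled lognormal underlying, so its value is a single closed-form evaluation.

framework: Black-Scholes closed form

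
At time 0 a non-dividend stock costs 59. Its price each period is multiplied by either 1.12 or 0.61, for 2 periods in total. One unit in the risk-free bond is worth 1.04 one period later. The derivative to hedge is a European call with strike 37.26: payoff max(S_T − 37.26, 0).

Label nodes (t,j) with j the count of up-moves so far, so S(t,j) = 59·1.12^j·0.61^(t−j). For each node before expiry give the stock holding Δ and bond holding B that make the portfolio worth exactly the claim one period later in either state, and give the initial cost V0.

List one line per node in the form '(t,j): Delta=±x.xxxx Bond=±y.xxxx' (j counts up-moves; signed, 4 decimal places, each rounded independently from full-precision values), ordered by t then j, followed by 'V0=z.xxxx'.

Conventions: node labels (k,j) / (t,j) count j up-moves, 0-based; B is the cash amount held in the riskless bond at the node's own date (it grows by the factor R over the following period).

(0,0): Delta=0.9233 Bond=-29.5741
(1,0): Delta=0.1661 Bond=-3.5063
(1,1): Delta=1.0000 Bond=-35.8269
V0=24.8992

The replicating-portfolio and risk-neutral prices coincide; use p* = (1.04−0.61)/(1.12−0.61) = 0.8431 for the latter.
At maturity the claim pays: V(2,0)=0.0000, V(2,1)=3.0488, V(2,2)=36.7496
Node (1,0) S=35.9900: V=(p*·3.0488+(1−p*)·0.0000)/1.04=2.4717; Δ=(3.0488−0.0000)/(40.3088−21.9539)=0.1661; B=V−Δ·S=-3.5063
Node (1,1) S=66.0800: V=(p*·36.7496+(1−p*)·3.0488)/1.04=30.2531; Δ=(36.7496−3.0488)/(74.0096−40.3088)=1.0000; B=V−Δ·S=-35.8269
Node (0,0) S=59.0000: V=(p*·30.2531+(1−p*)·2.4717)/1.04=24.8992; Δ=(30.2531−2.4717)/(66.0800−35.9900)=0.9233; B=V−Δ·S=-29.5741
Sanity check at the root: Δ(0,0)·S0 + B(0,0) reproduces V0 = 24.8992.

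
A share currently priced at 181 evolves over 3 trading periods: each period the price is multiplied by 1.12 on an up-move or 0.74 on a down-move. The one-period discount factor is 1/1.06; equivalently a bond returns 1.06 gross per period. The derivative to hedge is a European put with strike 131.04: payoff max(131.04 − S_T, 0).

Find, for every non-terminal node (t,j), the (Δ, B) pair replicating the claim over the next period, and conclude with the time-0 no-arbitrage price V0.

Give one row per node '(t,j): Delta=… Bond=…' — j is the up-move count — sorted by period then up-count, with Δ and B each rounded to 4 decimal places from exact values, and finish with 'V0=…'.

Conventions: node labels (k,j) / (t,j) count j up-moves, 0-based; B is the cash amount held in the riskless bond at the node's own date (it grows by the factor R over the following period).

(0,0): Delta=-0.0811 Bond=15.9247
(1,0): Delta=-0.4229 Bond=62.6613
(1,1): Delta=-0.0387 Bond=8.2963
(2,0): Delta=-1.0000 Bond=123.6226
(2,1): Delta=-0.3514 Bond=55.6956
(2,2): Delta=0.0000 Bond=0.0000
V0=1.2499

Risk-neutral probability p* = (R−d)/(u−d) = (1.06−0.74)/(1.12−0.74) = 0.8421.
Payoffs at expiry: V(3,0)=57.6945, V(3,1)=20.0305, V(3,2)=0.0000, V(3,3)=0.0000
  t=2,j=0: stock 99.1156 → up 111.0095 (V=20.0305), down 73.3455 (V=57.6945). Price 24.5070; hedge Δ=-1.0000, bond B=123.6226.
  t=2,j=1: stock 150.0128 → up 168.0143 (V=0.0000), down 111.0095 (V=20.0305). Price 2.9837; hedge Δ=-0.3514, bond B=55.6956.
  t=2,j=2: stock 227.0464 → up 254.2920 (V=0.0000), down 168.0143 (V=0.0000). Price 0.0000; hedge Δ=0.0000, bond B=0.0000.
  t=1,j=0: stock 133.9400 → up 150.0128 (V=2.9837), down 99.1156 (V=24.5070). Price 6.0209; hedge Δ=-0.4229, bond B=62.6613.
  t=1,j=1: stock 202.7200 → up 227.0464 (V=0.0000), down 150.0128 (V=2.9837). Price 0.4444; hedge Δ=-0.0387, bond B=8.2963.
  t=0,j=0: stock 181.0000 → up 202.7200 (V=0.4444), down 133.9400 (V=6.0209). Price 1.2499; hedge Δ=-0.0811, bond B=15.9247.
As a check, the time-0 holding Δ(0,0)·S0 + B(0,0) comes to 1.2499 — exactly V0.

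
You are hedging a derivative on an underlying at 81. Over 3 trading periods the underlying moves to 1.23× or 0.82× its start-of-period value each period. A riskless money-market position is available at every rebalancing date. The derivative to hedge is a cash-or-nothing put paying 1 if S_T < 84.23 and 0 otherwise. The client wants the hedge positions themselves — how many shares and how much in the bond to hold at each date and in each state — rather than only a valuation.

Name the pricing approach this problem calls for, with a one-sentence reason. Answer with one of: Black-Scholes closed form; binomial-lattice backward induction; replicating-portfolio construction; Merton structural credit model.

framework: replicating-portfolio construction

Key observation: the task asks for the hedge itself — share and bond holdings at every node of the 3-period tree on spot 81 with factors 1.23/0.82 — which is exactly what the replicating-portfolio construction produces.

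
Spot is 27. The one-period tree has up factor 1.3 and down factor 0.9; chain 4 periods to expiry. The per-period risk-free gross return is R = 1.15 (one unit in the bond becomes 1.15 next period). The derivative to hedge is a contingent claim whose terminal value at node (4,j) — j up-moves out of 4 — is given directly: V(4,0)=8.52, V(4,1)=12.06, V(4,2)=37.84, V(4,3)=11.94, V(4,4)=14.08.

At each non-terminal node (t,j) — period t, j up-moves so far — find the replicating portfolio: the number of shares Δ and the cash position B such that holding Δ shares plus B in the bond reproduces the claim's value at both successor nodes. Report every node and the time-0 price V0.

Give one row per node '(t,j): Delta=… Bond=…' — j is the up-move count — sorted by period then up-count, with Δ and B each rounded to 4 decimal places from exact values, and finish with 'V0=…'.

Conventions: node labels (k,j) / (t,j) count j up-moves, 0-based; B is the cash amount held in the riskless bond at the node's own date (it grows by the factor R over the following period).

Arbitrage-free pricing uses the up-move probability p* = (R−d)/(u−d) = 0.6250, discounting each step at R = 1.15.
Payoffs at expiry: V(4,0)=8.5200, V(4,1)=12.0600, V(4,2)=37.8400, V(4,3)=11.9400, V(4,4)=14.0800
Node (3,0) S=19.6830: V=(p*·12.0600+(1−p*)·8.5200)/1.15=9.3326; Δ=(12.0600−8.5200)/(25.5879−17.7147)=0.4496; B=V−Δ·S=0.4826
Node (3,1) S=28.4310: V=(p*·37.8400+(1−p*)·12.0600)/1.15=24.4978; Δ=(37.8400−12.0600)/(36.9603−25.5879)=2.2669; B=V−Δ·S=-39.9522
Node (3,2) S=41.0670: V=(p*·11.9400+(1−p*)·37.8400)/1.15=18.8283; Δ=(11.9400−37.8400)/(53.3871−36.9603)=-1.5767; B=V−Δ·S=83.5783
Node (3,3) S=59.3190: V=(p*·14.0800+(1−p*)·11.9400)/1.15=11.5457; Δ=(14.0800−11.9400)/(77.1147−53.3871)=0.0902; B=V−Δ·S=6.1957
Node (2,0) S=21.8700: V=(p*·24.4978+(1−p*)·9.3326)/1.15=16.3573; Δ=(24.4978−9.3326)/(28.4310−19.6830)=1.7336; B=V−Δ·S=-21.5558
Node (2,1) S=31.5900: V=(p*·18.8283+(1−p*)·24.4978)/1.15=18.2212; Δ=(18.8283−24.4978)/(41.0670−28.4310)=-0.4487; B=V−Δ·S=32.3951
Node (2,2) S=45.6300: V=(p*·11.5457+(1−p*)·18.8283)/1.15=12.4145; Δ=(11.5457−18.8283)/(59.3190−41.0670)=-0.3990; B=V−Δ·S=30.6210
Node (1,0) S=24.3000: V=(p*·18.2212+(1−p*)·16.3573)/1.15=15.2367; Δ=(18.2212−16.3573)/(31.5900−21.8700)=0.1918; B=V−Δ·S=10.5770
Node (1,1) S=35.1000: V=(p*·12.4145+(1−p*)·18.2212)/1.15=12.6887; Δ=(12.4145−18.2212)/(45.6300−31.5900)=-0.4136; B=V−Δ·S=27.2055
Node (0,0) S=27.0000: V=(p*·12.6887+(1−p*)·15.2367)/1.15=11.8645; Δ=(12.6887−15.2367)/(35.1000−24.3000)=-0.2359; B=V−Δ·S=18.2346
As a check, the time-0 holding Δ(0,0)·S0 + B(0,0) comes to 11.8645 — exactly V0.

(0,0): Delta=-0.2359 Bond=18.2346
(1,0): Delta=0.1918 Bond=10.5770
(1,1): Delta=-0.4136 Bond=27.2055
(2,0): Delta=1.7336 Bond=-21.5558
(2,1): Delta=-0.4487 Bond=32.3951
(2,2): Delta=-0.3990 Bond=30.6210
(3,0): Delta=0.4496 Bond=0.4826
(3,1): Delta=2.2669 Bond=-39.9522
(3,2): Delta=-1.5767 Bond=83.5783
(3,3): Delta=0.0902 Bond=6.1957
V0=11.8645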